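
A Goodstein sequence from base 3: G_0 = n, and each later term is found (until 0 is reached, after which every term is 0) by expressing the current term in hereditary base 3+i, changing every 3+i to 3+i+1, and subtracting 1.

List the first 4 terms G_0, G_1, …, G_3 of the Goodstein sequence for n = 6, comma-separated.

6, 7, 7, 7

base 3: 6 = 2·3; at 4: 2·4 = 8; next = 7
base 4: 7 = 4 + 3; at 5: 5 + 3 = 8; next = 7
base 5: 7 = 5 + 2; at 6: 6 + 2 = 8; next = 7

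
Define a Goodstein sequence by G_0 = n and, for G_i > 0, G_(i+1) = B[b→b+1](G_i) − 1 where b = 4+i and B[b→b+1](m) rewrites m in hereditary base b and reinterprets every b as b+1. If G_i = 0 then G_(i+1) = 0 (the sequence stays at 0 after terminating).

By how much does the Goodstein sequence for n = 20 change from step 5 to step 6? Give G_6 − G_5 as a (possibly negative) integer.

G_0 = 20. HB_4(20) = 4^2 + 4. Bump = 30. G_1 = 29.
G_1 = 29. HB_5(29) = 5^2 + 4. Bump = 40. G_2 = 39.
G_2 = 39. HB_6(39) = 6^2 + 3. Bump = 52. G_3 = 51.
G_3 = 51. HB_7(51) = 7^2 + 2. Bump = 66. G_4 = 65.
G_4 = 65. HB_8(65) = 8^2 + 1. Bump = 82. G_5 = 81.
G_5 = 81. HB_9(81) = 9^2. Bump = 100. G_6 = 99.

18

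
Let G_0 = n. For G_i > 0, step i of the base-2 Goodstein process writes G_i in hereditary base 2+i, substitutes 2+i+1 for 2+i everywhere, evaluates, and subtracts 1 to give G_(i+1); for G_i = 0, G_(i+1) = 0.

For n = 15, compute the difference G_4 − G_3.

[0] 15 ≡ 2^(2 + 1) + 2^2 + 2 + 1 (base 2). Lift 3: 112. −1: 111.
[1] 111 ≡ 3^(3 + 1) + 3^3 + 3 (base 3). Lift 4: 1284. −1: 1283.
[2] 1283 ≡ 4^(4 + 1) + 4^4 + 3 (base 4). Lift 5: 18753. −1: 18752.
[3] 18752 ≡ 5^(5 + 1) + 5^5 + 2 (base 5). Lift 6: 326594. −1: 326593.

307841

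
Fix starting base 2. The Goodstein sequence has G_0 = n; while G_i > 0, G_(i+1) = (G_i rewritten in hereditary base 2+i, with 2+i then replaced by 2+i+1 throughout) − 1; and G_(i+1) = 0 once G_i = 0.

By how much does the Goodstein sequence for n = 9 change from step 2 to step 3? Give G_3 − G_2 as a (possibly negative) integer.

8819

G_0 = 9. HB_2(9) = 2^(2 + 1) + 1. Bump = 82. G_1 = 81.
G_1 = 81. HB_3(81) = 3^(3 + 1). Bump = 1024. G_2 = 1023.
G_2 = 1023. HB_4(1023) = 3·4^4 + 3·4^3 + 3·4^2 + 3·4 + 3. Bump = 9843. G_3 = 9842.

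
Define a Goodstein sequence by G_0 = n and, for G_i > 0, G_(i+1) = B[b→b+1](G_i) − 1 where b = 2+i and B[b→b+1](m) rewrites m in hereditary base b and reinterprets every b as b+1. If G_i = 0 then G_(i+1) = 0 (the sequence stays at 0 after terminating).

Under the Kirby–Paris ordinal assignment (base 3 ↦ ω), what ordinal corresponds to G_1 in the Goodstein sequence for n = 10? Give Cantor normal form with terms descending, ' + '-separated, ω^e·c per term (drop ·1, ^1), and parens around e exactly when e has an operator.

[0] 10 ≡ 2^(2 + 1) + 2 (base 2). Lift 3: 84. −1: 83.
[1] 83 ≡ 3^(3 + 1) + 2 (base 3). Lift 4: 1026. −1: 1025.

ω^(ω + 1) + 2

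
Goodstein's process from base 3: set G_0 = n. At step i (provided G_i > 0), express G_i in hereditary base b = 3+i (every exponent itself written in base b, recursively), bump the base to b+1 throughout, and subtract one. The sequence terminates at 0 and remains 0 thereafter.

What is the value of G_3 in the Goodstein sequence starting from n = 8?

11

step 0: 8 = 2·3 + 2; sub 4 for 3: 2·4 + 2; = 10; G_1 = 10−1 = 9
step 1: 9 = 2·4 + 1; sub 5 for 4: 2·5 + 1; = 11; G_2 = 11−1 = 10
step 2: 10 = 2·5; sub 6 for 5: 2·6; = 12; G_3 = 12−1 = 11
step 3: 11 = 6 + 5; sub 7 for 6: 7 + 5; = 12; G_4 = 12−1 = 11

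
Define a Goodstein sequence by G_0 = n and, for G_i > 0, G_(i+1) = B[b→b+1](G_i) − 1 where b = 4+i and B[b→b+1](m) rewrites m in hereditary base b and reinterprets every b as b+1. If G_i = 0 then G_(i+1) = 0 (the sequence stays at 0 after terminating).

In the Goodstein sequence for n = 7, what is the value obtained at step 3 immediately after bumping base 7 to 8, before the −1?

(0) 7|_4 = 4 + 3 ↦ 5 + 3|_5 = 8 ⇒ 7
(1) 7|_5 = 5 + 2 ↦ 6 + 2|_6 = 8 ⇒ 7
(2) 7|_6 = 6 + 1 ↦ 7 + 1|_7 = 8 ⇒ 7
(3) 7|_7 = 7 ↦ 8|_8 = 8 ⇒ 7

8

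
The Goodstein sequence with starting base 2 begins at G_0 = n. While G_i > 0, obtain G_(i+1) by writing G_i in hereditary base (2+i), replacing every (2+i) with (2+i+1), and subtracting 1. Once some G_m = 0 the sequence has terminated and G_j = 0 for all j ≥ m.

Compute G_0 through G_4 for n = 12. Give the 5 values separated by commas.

12, 107, 1065, 15685, 280019

[0] 12 ≡ 2^(2 + 1) + 2^2 (base 2). Lift 3: 108. −1: 107.
[1] 107 ≡ 3^(3 + 1) + 2·3^2 + 2·3 + 2 (base 3). Lift 4: 1066. −1: 1065.
[2] 1065 ≡ 4^(4 + 1) + 2·4^2 + 2·4 + 1 (base 4). Lift 5: 15686. −1: 15685.
[3] 15685 ≡ 5^(5 + 1) + 2·5^2 + 2·5 (base 5). Lift 6: 280020. −1: 280019.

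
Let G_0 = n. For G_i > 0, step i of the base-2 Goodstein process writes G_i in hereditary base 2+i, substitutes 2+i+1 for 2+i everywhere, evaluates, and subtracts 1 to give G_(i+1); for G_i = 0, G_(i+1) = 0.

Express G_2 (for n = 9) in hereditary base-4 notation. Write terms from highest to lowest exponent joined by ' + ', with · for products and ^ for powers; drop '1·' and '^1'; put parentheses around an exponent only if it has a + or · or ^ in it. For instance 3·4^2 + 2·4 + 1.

step 0: 9 = 2^(2 + 1) + 1; sub 3 for 2: 3^(3 + 1) + 1; = 82; G_1 = 82−1 = 81
step 1: 81 = 3^(3 + 1); sub 4 for 3: 4^(4 + 1); = 1024; G_2 = 1024−1 = 1023

3·4^4 + 3·4^3 + 3·4^2 + 3·4 + 3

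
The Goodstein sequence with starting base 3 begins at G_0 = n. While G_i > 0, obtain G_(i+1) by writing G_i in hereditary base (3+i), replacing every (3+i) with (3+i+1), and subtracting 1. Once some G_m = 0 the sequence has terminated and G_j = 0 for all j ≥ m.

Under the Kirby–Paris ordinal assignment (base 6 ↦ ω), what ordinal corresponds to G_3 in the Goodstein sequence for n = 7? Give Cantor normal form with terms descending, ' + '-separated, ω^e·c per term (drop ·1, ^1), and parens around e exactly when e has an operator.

step 0: 7 = 2·3 + 1; sub 4 for 3: 2·4 + 1; = 9; G_1 = 9−1 = 8
step 1: 8 = 2·4; sub 5 for 4: 2·5; = 10; G_2 = 10−1 = 9
step 2: 9 = 5 + 4; sub 6 for 5: 6 + 4; = 10; G_3 = 10−1 = 9
step 3: 9 = 6 + 3; sub 7 for 6: 7 + 3; = 10; G_4 = 10−1 = 9

ω + 3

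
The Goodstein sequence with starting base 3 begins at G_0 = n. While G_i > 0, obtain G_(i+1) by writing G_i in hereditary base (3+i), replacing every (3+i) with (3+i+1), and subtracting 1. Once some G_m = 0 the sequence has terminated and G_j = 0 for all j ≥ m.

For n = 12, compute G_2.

27

base 3: 12 = 3^2 + 3; at 4: 4^2 + 4 = 20; next = 19
base 4: 19 = 4^2 + 3; at 5: 5^2 + 3 = 28; next = 27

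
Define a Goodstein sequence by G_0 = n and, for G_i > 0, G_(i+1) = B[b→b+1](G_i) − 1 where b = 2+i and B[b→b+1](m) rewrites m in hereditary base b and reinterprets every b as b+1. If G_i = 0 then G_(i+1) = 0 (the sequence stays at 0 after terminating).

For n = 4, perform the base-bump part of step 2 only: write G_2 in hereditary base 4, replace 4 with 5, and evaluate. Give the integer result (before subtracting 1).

61

[0] 4 ≡ 2^2 (base 2). Lift 3: 27. −1: 26.
[1] 26 ≡ 2·3^2 + 2·3 + 2 (base 3). Lift 4: 42. −1: 41.
[2] 41 ≡ 2·4^2 + 2·4 + 1 (base 4). Lift 5: 61. −1: 60.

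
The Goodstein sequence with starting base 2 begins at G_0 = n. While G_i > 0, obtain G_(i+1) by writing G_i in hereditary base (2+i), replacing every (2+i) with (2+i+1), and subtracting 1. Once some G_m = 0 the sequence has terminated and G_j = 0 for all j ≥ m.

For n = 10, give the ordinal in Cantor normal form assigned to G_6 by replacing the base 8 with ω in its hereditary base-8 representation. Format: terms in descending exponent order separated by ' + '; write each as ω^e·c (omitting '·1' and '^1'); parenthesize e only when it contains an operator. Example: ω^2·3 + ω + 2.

ω^ω·5 + ω^5·5 + ω^4·5 + ω^3·5 + ω^2·5 + ω·5 + 3

10 —HB2→ 2^(2 + 1) + 2 —bump→ 3^(3 + 1) + 3 = 84 —(−1)→ 83
83 —HB3→ 3^(3 + 1) + 2 —bump→ 4^(4 + 1) + 2 = 1026 —(−1)→ 1025
1025 —HB4→ 4^(4 + 1) + 1 —bump→ 5^(5 + 1) + 1 = 15626 —(−1)→ 15625
15625 —HB5→ 5^(5 + 1) —bump→ 6^(6 + 1) = 279936 —(−1)→ 279935
279935 —HB6→ 5·6^6 + 5·6^5 + 5·6^4 + 5·6^3 + 5·6^2 + 5·6 + 5 —bump→ 5·7^7 + 5·7^5 + 5·7^4 + 5·7^3 + 5·7^2 + 5·7 + 5 = 4215755 —(−1)→ 4215754
4215754 —HB7→ 5·7^7 + 5·7^5 + 5·7^4 + 5·7^3 + 5·7^2 + 5·7 + 4 —bump→ 5·8^8 + 5·8^5 + 5·8^4 + 5·8^3 + 5·8^2 + 5·8 + 4 = 84073324 —(−1)→ 84073323
84073323 —HB8→ 5·8^8 + 5·8^5 + 5·8^4 + 5·8^3 + 5·8^2 + 5·8 + 3 —bump→ 5·9^9 + 5·9^5 + 5·9^4 + 5·9^3 + 5·9^2 + 5·9 + 3 = 1937434593 —(−1)→ 1937434592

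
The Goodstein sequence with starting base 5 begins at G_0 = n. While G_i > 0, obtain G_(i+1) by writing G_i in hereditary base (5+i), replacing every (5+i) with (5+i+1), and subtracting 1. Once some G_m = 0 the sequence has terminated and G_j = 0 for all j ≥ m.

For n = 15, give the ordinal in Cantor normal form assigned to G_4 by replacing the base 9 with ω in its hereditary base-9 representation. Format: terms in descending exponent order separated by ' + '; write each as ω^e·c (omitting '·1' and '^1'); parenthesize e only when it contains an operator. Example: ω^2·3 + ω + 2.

ω·2 + 2

[0] 15 ≡ 3·5 (base 5). Lift 6: 18. −1: 17.
[1] 17 ≡ 2·6 + 5 (base 6). Lift 7: 19. −1: 18.
[2] 18 ≡ 2·7 + 4 (base 7). Lift 8: 20. −1: 19.
[3] 19 ≡ 2·8 + 3 (base 8). Lift 9: 21. −1: 20.
[4] 20 ≡ 2·9 + 2 (base 9). Lift 10: 22. −1: 21.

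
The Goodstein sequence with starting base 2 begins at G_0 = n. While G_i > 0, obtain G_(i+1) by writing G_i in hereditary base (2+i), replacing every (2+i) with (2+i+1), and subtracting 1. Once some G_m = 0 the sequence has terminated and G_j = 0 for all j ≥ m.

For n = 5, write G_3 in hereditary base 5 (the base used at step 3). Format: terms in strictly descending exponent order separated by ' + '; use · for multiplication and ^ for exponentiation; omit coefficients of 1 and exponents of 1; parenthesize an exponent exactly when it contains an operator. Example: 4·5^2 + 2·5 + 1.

3·5^3 + 3·5^2 + 3·5 + 2

i=0: 5 = 2^2 + 1 (b=2); 2→3: 3^3 + 1 = 28; 28−1 = 27
i=1: 27 = 3^3 (b=3); 3→4: 4^4 = 256; 256−1 = 255
i=2: 255 = 3·4^3 + 3·4^2 + 3·4 + 3 (b=4); 4→5: 3·5^3 + 3·5^2 + 3·5 + 3 = 468; 468−1 = 467
i=3: 467 = 3·5^3 + 3·5^2 + 3·5 + 2 (b=5); 5→6: 3·6^3 + 3·6^2 + 3·6 + 2 = 776; 776−1 = 775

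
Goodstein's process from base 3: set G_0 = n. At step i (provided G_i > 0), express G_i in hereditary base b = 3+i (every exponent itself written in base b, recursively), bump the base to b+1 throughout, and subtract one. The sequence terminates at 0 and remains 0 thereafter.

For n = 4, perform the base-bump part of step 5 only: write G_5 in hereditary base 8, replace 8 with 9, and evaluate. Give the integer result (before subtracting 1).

i=0: 4 = 3 + 1 (b=3); 3→4: 4 + 1 = 5; 5−1 = 4
i=1: 4 = 4 (b=4); 4→5: 5 = 5; 5−1 = 4
i=2: 4 = 4 (b=5); 5→6: 4 = 4; 4−1 = 3
i=3: 3 = 3 (b=6); 6→7: 3 = 3; 3−1 = 2
i=4: 2 = 2 (b=7); 7→8: 2 = 2; 2−1 = 1
i=5: 1 = 1 (b=8); 8→9: 1 = 1; 1−1 = 0

1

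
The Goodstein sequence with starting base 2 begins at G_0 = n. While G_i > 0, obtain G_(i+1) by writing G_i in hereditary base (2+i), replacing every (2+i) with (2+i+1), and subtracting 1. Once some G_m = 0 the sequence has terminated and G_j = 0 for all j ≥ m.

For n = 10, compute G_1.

83

i=0: 10 = 2^(2 + 1) + 2 (b=2); 2→3: 3^(3 + 1) + 3 = 84; 84−1 = 83
i=1: 83 = 3^(3 + 1) + 2 (b=3); 3→4: 4^(4 + 1) + 2 = 1026; 1026−1 = 1025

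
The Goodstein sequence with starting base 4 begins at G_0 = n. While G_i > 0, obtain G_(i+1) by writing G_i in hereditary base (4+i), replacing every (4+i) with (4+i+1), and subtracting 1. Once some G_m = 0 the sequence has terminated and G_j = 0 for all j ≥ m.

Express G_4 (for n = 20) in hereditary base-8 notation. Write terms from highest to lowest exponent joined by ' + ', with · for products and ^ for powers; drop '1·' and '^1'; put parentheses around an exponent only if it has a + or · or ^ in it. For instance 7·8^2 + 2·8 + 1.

G_0 = 20. HB_4(20) = 4^2 + 4. Bump = 30. G_1 = 29.
G_1 = 29. HB_5(29) = 5^2 + 4. Bump = 40. G_2 = 39.
G_2 = 39. HB_6(39) = 6^2 + 3. Bump = 52. G_3 = 51.
G_3 = 51. HB_7(51) = 7^2 + 2. Bump = 66. G_4 = 65.
G_4 = 65. HB_8(65) = 8^2 + 1. Bump = 82. G_5 = 81.

8^2 + 1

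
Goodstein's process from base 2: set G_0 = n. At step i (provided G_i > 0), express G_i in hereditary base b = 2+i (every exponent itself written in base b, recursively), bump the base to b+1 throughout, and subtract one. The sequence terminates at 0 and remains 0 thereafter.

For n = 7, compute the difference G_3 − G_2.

G_0 = 7. HB_2(7) = 2^2 + 2 + 1. Bump = 31. G_1 = 30.
G_1 = 30. HB_3(30) = 3^3 + 3. Bump = 260. G_2 = 259.
G_2 = 259. HB_4(259) = 4^4 + 3. Bump = 3128. G_3 = 3127.

2868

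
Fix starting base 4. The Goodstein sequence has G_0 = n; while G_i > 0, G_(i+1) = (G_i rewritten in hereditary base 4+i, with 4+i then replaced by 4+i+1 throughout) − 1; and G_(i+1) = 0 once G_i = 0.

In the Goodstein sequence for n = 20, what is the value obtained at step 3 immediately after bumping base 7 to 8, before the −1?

66

(0) 20|_4 = 4^2 + 4 ↦ 5^2 + 5|_5 = 30 ⇒ 29
(1) 29|_5 = 5^2 + 4 ↦ 6^2 + 4|_6 = 40 ⇒ 39
(2) 39|_6 = 6^2 + 3 ↦ 7^2 + 3|_7 = 52 ⇒ 51
(3) 51|_7 = 7^2 + 2 ↦ 8^2 + 2|_8 = 66 ⇒ 65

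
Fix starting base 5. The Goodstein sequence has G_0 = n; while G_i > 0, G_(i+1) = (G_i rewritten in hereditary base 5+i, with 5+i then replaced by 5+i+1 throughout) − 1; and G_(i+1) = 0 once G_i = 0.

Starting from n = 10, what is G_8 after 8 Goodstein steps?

[0] 10 ≡ 2·5 (base 5). Lift 6: 12. −1: 11.
[1] 11 ≡ 6 + 5 (base 6). Lift 7: 12. −1: 11.
[2] 11 ≡ 7 + 4 (base 7). Lift 8: 12. −1: 11.
[3] 11 ≡ 8 + 3 (base 8). Lift 9: 12. −1: 11.
[4] 11 ≡ 9 + 2 (base 9). Lift 10: 12. −1: 11.
[5] 11 ≡ 10 + 1 (base 10). Lift 11: 12. −1: 11.
[6] 11 ≡ 11 (base 11). Lift 12: 12. −1: 11.
[7] 11 ≡ 11 (base 12). Lift 13: 11. −1: 10.
[8] 10 ≡ 10 (base 13). Lift 14: 10. −1: 9.

10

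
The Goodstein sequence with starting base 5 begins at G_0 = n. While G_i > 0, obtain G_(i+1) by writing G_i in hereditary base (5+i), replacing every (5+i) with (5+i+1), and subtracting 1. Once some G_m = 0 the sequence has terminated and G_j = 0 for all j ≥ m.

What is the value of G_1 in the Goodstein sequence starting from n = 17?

19

G_0=17  [base 5] 3·5 + 2  →[5↦6]→  3·6 + 2 = 20  −1 ⇒ G_1=19
G_1=19  [base 6] 3·6 + 1  →[6↦7]→  3·7 + 1 = 22  −1 ⇒ G_2=21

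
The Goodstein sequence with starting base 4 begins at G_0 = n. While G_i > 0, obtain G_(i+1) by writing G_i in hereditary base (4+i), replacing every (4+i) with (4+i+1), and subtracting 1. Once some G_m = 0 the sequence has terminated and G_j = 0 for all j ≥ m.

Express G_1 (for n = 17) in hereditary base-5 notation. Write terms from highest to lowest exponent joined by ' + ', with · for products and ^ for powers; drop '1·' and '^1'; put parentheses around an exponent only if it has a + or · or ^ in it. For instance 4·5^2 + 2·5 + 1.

5^2

step 0: 17 = 4^2 + 1; sub 5 for 4: 5^2 + 1; = 26; G_1 = 26−1 = 25
step 1: 25 = 5^2; sub 6 for 5: 6^2; = 36; G_2 = 36−1 = 35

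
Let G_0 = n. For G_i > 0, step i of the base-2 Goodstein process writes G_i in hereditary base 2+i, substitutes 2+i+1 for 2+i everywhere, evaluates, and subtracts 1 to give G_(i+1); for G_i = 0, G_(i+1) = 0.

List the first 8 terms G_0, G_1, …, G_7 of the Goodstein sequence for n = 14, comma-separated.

14 —HB2→ 2^(2 + 1) + 2^2 + 2 —bump→ 3^(3 + 1) + 3^3 + 3 = 111 —(−1)→ 110
110 —HB3→ 3^(3 + 1) + 3^3 + 2 —bump→ 4^(4 + 1) + 4^4 + 2 = 1282 —(−1)→ 1281
1281 —HB4→ 4^(4 + 1) + 4^4 + 1 —bump→ 5^(5 + 1) + 5^5 + 1 = 18751 —(−1)→ 18750
18750 —HB5→ 5^(5 + 1) + 5^5 —bump→ 6^(6 + 1) + 6^6 = 326592 —(−1)→ 326591
326591 —HB6→ 6^(6 + 1) + 5·6^5 + 5·6^4 + 5·6^3 + 5·6^2 + 5·6 + 5 —bump→ 7^(7 + 1) + 5·7^5 + 5·7^4 + 5·7^3 + 5·7^2 + 5·7 + 5 = 5862841 —(−1)→ 5862840
5862840 —HB7→ 7^(7 + 1) + 5·7^5 + 5·7^4 + 5·7^3 + 5·7^2 + 5·7 + 4 —bump→ 8^(8 + 1) + 5·8^5 + 5·8^4 + 5·8^3 + 5·8^2 + 5·8 + 4 = 134404972 —(−1)→ 134404971
134404971 —HB8→ 8^(8 + 1) + 5·8^5 + 5·8^4 + 5·8^3 + 5·8^2 + 5·8 + 3 —bump→ 9^(9 + 1) + 5·9^5 + 5·9^4 + 5·9^3 + 5·9^2 + 5·9 + 3 = 3487116549 —(−1)→ 3487116548

14, 110, 1281, 18750, 326591, 5862840, 134404971, 3487116548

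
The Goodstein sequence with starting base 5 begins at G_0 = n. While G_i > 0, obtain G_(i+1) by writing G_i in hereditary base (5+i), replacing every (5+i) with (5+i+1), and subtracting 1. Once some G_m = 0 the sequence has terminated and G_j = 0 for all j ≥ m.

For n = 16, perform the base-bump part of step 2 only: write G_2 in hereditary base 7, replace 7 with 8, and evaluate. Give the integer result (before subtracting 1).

22

16 —HB5→ 3·5 + 1 —bump→ 3·6 + 1 = 19 —(−1)→ 18
18 —HB6→ 3·6 —bump→ 3·7 = 21 —(−1)→ 20
20 —HB7→ 2·7 + 6 —bump→ 2·8 + 6 = 22 —(−1)→ 21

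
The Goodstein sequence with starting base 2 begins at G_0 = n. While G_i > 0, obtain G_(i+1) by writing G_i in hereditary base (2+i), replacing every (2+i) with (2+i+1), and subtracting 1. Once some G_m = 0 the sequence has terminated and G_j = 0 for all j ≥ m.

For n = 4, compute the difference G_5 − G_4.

G_0 = 4. HB_2(4) = 2^2. Bump = 27. G_1 = 26.
G_1 = 26. HB_3(26) = 2·3^2 + 2·3 + 2. Bump = 42. G_2 = 41.
G_2 = 41. HB_4(41) = 2·4^2 + 2·4 + 1. Bump = 61. G_3 = 60.
G_3 = 60. HB_5(60) = 2·5^2 + 2·5. Bump = 84. G_4 = 83.
G_4 = 83. HB_6(83) = 2·6^2 + 6 + 5. Bump = 110. G_5 = 109.

26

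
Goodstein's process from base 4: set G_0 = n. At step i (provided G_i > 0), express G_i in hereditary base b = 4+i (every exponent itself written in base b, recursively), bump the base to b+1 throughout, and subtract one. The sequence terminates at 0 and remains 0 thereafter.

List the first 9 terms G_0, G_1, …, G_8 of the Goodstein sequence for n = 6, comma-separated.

6, 6, 6, 6, 5, 4, 3, 2, 1

base 4: 6 = 4 + 2; at 5: 5 + 2 = 7; next = 6
base 5: 6 = 5 + 1; at 6: 6 + 1 = 7; next = 6
base 6: 6 = 6; at 7: 7 = 7; next = 6
base 7: 6 = 6; at 8: 6 = 6; next = 5
base 8: 5 = 5; at 9: 5 = 5; next = 4
base 9: 4 = 4; at 10: 4 = 4; next = 3
base 10: 3 = 3; at 11: 3 = 3; next = 2
base 11: 2 = 2; at 12: 2 = 2; next = 1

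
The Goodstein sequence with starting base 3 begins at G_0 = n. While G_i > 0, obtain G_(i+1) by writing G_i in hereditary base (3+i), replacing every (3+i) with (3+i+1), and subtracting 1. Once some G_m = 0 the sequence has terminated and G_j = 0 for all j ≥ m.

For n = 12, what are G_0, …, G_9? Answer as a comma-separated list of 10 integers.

12 —HB3→ 3^2 + 3 —bump→ 4^2 + 4 = 20 —(−1)→ 19
19 —HB4→ 4^2 + 3 —bump→ 5^2 + 3 = 28 —(−1)→ 27
27 —HB5→ 5^2 + 2 —bump→ 6^2 + 2 = 38 —(−1)→ 37
37 —HB6→ 6^2 + 1 —bump→ 7^2 + 1 = 50 —(−1)→ 49
49 —HB7→ 7^2 —bump→ 8^2 = 64 —(−1)→ 63
63 —HB8→ 7·8 + 7 —bump→ 7·9 + 7 = 70 —(−1)→ 69
69 —HB9→ 7·9 + 6 —bump→ 7·10 + 6 = 76 —(−1)→ 75
75 —HB10→ 7·10 + 5 —bump→ 7·11 + 5 = 82 —(−1)→ 81
81 —HB11→ 7·11 + 4 —bump→ 7·12 + 4 = 88 —(−1)→ 87

12, 19, 27, 37, 49, 63, 69, 75, 81, 87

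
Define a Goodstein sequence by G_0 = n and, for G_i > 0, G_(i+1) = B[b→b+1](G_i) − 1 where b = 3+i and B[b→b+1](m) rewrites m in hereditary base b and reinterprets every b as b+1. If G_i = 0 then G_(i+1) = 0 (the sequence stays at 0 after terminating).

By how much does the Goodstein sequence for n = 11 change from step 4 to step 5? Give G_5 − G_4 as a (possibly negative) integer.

(0) 11|_3 = 3^2 + 2 ↦ 4^2 + 2|_4 = 18 ⇒ 17
(1) 17|_4 = 4^2 + 1 ↦ 5^2 + 1|_5 = 26 ⇒ 25
(2) 25|_5 = 5^2 ↦ 6^2|_6 = 36 ⇒ 35
(3) 35|_6 = 5·6 + 5 ↦ 5·7 + 5|_7 = 40 ⇒ 39
(4) 39|_7 = 5·7 + 4 ↦ 5·8 + 4|_8 = 44 ⇒ 43

4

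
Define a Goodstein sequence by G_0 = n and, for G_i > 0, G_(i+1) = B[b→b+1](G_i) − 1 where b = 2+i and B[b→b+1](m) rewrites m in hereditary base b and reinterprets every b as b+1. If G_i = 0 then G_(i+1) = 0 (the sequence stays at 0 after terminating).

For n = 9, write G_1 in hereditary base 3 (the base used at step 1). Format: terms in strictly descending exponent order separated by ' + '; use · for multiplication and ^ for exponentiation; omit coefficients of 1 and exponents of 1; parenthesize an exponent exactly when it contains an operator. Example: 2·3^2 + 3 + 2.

i=0: 9 = 2^(2 + 1) + 1 (b=2); 2→3: 3^(3 + 1) + 1 = 82; 82−1 = 81
i=1: 81 = 3^(3 + 1) (b=3); 3→4: 4^(4 + 1) = 1024; 1024−1 = 1023

3^(3 + 1)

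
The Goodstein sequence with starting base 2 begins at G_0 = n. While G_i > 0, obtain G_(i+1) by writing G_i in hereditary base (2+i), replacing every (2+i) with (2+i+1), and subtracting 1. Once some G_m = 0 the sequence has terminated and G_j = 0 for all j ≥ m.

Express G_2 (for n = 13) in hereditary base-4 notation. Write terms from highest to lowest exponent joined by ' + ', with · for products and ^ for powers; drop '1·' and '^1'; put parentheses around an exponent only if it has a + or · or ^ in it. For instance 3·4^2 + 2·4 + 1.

G_0 = 13. HB_2(13) = 2^(2 + 1) + 2^2 + 1. Bump = 109. G_1 = 108.
G_1 = 108. HB_3(108) = 3^(3 + 1) + 3^3. Bump = 1280. G_2 = 1279.
G_2 = 1279. HB_4(1279) = 4^(4 + 1) + 3·4^3 + 3·4^2 + 3·4 + 3. Bump = 16093. G_3 = 16092.

4^(4 + 1) + 3·4^3 + 3·4^2 + 3·4 + 3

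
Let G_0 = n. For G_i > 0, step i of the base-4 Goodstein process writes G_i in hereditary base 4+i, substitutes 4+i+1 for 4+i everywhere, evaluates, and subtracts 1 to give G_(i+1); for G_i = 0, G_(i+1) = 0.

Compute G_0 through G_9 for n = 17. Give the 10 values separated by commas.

base 4: 17 = 4^2 + 1; at 5: 5^2 + 1 = 26; next = 25
base 5: 25 = 5^2; at 6: 6^2 = 36; next = 35
base 6: 35 = 5·6 + 5; at 7: 5·7 + 5 = 40; next = 39
base 7: 39 = 5·7 + 4; at 8: 5·8 + 4 = 44; next = 43
base 8: 43 = 5·8 + 3; at 9: 5·9 + 3 = 48; next = 47
base 9: 47 = 5·9 + 2; at 10: 5·10 + 2 = 52; next = 51
base 10: 51 = 5·10 + 1; at 11: 5·11 + 1 = 56; next = 55
base 11: 55 = 5·11; at 12: 5·12 = 60; next = 59
base 12: 59 = 4·12 + 11; at 13: 4·13 + 11 = 63; next = 62

17, 25, 35, 39, 43, 47, 51, 55, 59, 62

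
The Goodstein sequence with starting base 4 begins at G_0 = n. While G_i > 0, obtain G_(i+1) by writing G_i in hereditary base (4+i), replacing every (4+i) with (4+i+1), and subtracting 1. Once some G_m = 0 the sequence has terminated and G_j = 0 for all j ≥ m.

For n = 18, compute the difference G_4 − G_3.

5

18 —HB4→ 4^2 + 2 —bump→ 5^2 + 2 = 27 —(−1)→ 26
26 —HB5→ 5^2 + 1 —bump→ 6^2 + 1 = 37 —(−1)→ 36
36 —HB6→ 6^2 —bump→ 7^2 = 49 —(−1)→ 48
48 —HB7→ 6·7 + 6 —bump→ 6·8 + 6 = 54 —(−1)→ 53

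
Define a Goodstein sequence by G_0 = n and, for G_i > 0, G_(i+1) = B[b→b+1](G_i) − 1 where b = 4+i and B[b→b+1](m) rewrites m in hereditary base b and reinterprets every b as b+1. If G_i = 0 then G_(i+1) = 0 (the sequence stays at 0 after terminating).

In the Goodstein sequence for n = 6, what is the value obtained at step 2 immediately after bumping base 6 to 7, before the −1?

7

6 —HB4→ 4 + 2 —bump→ 5 + 2 = 7 —(−1)→ 6
6 —HB5→ 5 + 1 —bump→ 6 + 1 = 7 —(−1)→ 6
6 —HB6→ 6 —bump→ 7 = 7 —(−1)→ 6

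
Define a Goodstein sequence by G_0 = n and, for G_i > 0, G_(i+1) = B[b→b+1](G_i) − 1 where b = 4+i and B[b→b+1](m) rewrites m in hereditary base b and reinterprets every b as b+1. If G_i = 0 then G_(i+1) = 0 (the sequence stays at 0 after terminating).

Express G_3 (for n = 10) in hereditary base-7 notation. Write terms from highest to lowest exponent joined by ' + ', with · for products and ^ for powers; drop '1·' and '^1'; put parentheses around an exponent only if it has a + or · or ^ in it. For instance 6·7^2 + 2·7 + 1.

base 4: 10 = 2·4 + 2; at 5: 2·5 + 2 = 12; next = 11
base 5: 11 = 2·5 + 1; at 6: 2·6 + 1 = 13; next = 12
base 6: 12 = 2·6; at 7: 2·7 = 14; next = 13
base 7: 13 = 7 + 6; at 8: 8 + 6 = 14; next = 13

7 + 6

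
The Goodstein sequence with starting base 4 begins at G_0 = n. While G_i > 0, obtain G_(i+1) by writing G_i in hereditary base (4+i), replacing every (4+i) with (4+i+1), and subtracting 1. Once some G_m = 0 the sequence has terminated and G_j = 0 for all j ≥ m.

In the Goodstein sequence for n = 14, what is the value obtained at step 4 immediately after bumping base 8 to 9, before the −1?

23

14 —HB4→ 3·4 + 2 —bump→ 3·5 + 2 = 17 —(−1)→ 16
16 —HB5→ 3·5 + 1 —bump→ 3·6 + 1 = 19 —(−1)→ 18
18 —HB6→ 3·6 —bump→ 3·7 = 21 —(−1)→ 20
20 —HB7→ 2·7 + 6 —bump→ 2·8 + 6 = 22 —(−1)→ 21
21 —HB8→ 2·8 + 5 —bump→ 2·9 + 5 = 23 —(−1)→ 22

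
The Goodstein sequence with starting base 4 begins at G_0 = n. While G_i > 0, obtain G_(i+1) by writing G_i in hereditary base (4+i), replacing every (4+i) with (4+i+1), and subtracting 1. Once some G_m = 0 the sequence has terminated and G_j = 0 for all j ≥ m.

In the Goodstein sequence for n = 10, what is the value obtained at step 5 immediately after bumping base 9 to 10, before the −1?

14

i=0: 10 = 2·4 + 2 (b=4); 4→5: 2·5 + 2 = 12; 12−1 = 11
i=1: 11 = 2·5 + 1 (b=5); 5→6: 2·6 + 1 = 13; 13−1 = 12
i=2: 12 = 2·6 (b=6); 6→7: 2·7 = 14; 14−1 = 13
i=3: 13 = 7 + 6 (b=7); 7→8: 8 + 6 = 14; 14−1 = 13
i=4: 13 = 8 + 5 (b=8); 8→9: 9 + 5 = 14; 14−1 = 13
i=5: 13 = 9 + 4 (b=9); 9→10: 10 + 4 = 14; 14−1 = 13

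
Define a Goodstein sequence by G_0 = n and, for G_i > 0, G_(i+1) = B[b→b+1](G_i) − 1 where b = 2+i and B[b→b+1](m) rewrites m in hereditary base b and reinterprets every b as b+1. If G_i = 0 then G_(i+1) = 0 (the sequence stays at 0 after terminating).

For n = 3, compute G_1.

i=0: 3 = 2 + 1 (b=2); 2→3: 3 + 1 = 4; 4−1 = 3
i=1: 3 = 3 (b=3); 3→4: 4 = 4; 4−1 = 3

3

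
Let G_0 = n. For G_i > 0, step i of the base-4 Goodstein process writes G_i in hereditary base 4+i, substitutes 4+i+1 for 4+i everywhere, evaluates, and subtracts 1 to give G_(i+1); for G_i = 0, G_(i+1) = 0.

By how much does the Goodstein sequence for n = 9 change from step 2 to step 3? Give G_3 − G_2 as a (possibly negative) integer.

0

[0] 9 ≡ 2·4 + 1 (base 4). Lift 5: 11. −1: 10.
[1] 10 ≡ 2·5 (base 5). Lift 6: 12. −1: 11.
[2] 11 ≡ 6 + 5 (base 6). Lift 7: 12. −1: 11.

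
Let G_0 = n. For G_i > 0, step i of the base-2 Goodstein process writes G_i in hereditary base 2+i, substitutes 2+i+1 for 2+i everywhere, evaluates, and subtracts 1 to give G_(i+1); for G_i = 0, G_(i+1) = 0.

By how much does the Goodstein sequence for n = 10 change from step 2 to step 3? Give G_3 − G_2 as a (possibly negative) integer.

G_0=10  [base 2] 2^(2 + 1) + 2  →[2↦3]→  3^(3 + 1) + 3 = 84  −1 ⇒ G_1=83
G_1=83  [base 3] 3^(3 + 1) + 2  →[3↦4]→  4^(4 + 1) + 2 = 1026  −1 ⇒ G_2=1025
G_2=1025  [base 4] 4^(4 + 1) + 1  →[4↦5]→  5^(5 + 1) + 1 = 15626  −1 ⇒ G_3=15625

14600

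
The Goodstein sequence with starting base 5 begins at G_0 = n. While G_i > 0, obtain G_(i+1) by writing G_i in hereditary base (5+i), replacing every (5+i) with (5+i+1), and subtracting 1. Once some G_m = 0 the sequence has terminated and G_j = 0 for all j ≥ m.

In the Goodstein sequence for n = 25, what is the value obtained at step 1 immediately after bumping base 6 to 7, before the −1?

40

(0) 25|_5 = 5^2 ↦ 6^2|_6 = 36 ⇒ 35
(1) 35|_6 = 5·6 + 5 ↦ 5·7 + 5|_7 = 40 ⇒ 39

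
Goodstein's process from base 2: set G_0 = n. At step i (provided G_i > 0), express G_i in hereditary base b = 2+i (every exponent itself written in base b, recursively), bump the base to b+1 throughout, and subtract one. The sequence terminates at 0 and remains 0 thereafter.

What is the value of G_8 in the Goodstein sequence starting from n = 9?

G_0=9  [base 2] 2^(2 + 1) + 1  →[2↦3]→  3^(3 + 1) + 1 = 82  −1 ⇒ G_1=81
G_1=81  [base 3] 3^(3 + 1)  →[3↦4]→  4^(4 + 1) = 1024  −1 ⇒ G_2=1023
G_2=1023  [base 4] 3·4^4 + 3·4^3 + 3·4^2 + 3·4 + 3  →[4↦5]→  3·5^5 + 3·5^3 + 3·5^2 + 3·5 + 3 = 9843  −1 ⇒ G_3=9842
G_3=9842  [base 5] 3·5^5 + 3·5^3 + 3·5^2 + 3·5 + 2  →[5↦6]→  3·6^6 + 3·6^3 + 3·6^2 + 3·6 + 2 = 140744  −1 ⇒ G_4=140743
G_4=140743  [base 6] 3·6^6 + 3·6^3 + 3·6^2 + 3·6 + 1  →[6↦7]→  3·7^7 + 3·7^3 + 3·7^2 + 3·7 + 1 = 2471827  −1 ⇒ G_5=2471826
G_5=2471826  [base 7] 3·7^7 + 3·7^3 + 3·7^2 + 3·7  →[7↦8]→  3·8^8 + 3·8^3 + 3·8^2 + 3·8 = 50333400  −1 ⇒ G_6=50333399
G_6=50333399  [base 8] 3·8^8 + 3·8^3 + 3·8^2 + 2·8 + 7  →[8↦9]→  3·9^9 + 3·9^3 + 3·9^2 + 2·9 + 7 = 1162263922  −1 ⇒ G_7=1162263921
G_7=1162263921  [base 9] 3·9^9 + 3·9^3 + 3·9^2 + 2·9 + 6  →[9↦10]→  3·10^10 + 3·10^3 + 3·10^2 + 2·10 + 6 = 30000003326  −1 ⇒ G_8=30000003325

30000003325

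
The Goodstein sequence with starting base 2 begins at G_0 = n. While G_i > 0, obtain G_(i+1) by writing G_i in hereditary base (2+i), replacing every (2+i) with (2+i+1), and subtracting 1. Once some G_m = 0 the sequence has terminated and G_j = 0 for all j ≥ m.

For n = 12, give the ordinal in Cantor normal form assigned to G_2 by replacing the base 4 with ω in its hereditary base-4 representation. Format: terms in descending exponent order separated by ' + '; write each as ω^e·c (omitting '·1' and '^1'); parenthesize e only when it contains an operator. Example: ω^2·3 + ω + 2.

i=0: 12 = 2^(2 + 1) + 2^2 (b=2); 2→3: 3^(3 + 1) + 3^3 = 108; 108−1 = 107
i=1: 107 = 3^(3 + 1) + 2·3^2 + 2·3 + 2 (b=3); 3→4: 4^(4 + 1) + 2·4^2 + 2·4 + 2 = 1066; 1066−1 = 1065
i=2: 1065 = 4^(4 + 1) + 2·4^2 + 2·4 + 1 (b=4); 4→5: 5^(5 + 1) + 2·5^2 + 2·5 + 1 = 15686; 15686−1 = 15685

ω^(ω + 1) + ω^2·2 + ω·2 + 1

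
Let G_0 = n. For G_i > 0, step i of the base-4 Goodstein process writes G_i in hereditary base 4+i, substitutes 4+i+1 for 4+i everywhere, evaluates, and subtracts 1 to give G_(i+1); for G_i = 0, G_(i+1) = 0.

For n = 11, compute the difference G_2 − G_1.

[0] 11 ≡ 2·4 + 3 (base 4). Lift 5: 13. −1: 12.
[1] 12 ≡ 2·5 + 2 (base 5). Lift 6: 14. −1: 13.

1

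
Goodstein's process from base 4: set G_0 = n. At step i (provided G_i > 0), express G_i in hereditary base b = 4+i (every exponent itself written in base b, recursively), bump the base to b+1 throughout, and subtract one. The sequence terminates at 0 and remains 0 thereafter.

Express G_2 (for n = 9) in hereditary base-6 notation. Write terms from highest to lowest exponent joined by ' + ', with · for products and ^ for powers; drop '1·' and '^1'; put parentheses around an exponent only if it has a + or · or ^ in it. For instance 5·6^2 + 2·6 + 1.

6 + 5

[0] 9 ≡ 2·4 + 1 (base 4). Lift 5: 11. −1: 10.
[1] 10 ≡ 2·5 (base 5). Lift 6: 12. −1: 11.
[2] 11 ≡ 6 + 5 (base 6). Lift 7: 12. −1: 11.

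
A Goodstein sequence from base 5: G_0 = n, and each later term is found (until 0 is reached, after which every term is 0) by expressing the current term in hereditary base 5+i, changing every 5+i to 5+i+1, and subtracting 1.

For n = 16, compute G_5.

23

[0] 16 ≡ 3·5 + 1 (base 5). Lift 6: 19. −1: 18.
[1] 18 ≡ 3·6 (base 6). Lift 7: 21. −1: 20.
[2] 20 ≡ 2·7 + 6 (base 7). Lift 8: 22. −1: 21.
[3] 21 ≡ 2·8 + 5 (base 8). Lift 9: 23. −1: 22.
[4] 22 ≡ 2·9 + 4 (base 9). Lift 10: 24. −1: 23.
[5] 23 ≡ 2·10 + 3 (base 10). Lift 11: 25. −1: 24.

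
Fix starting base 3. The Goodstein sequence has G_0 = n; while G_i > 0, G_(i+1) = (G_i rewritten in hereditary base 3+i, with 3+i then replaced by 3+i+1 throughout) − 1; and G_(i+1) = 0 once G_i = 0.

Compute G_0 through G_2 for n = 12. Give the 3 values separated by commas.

G_0 = 12. HB_3(12) = 3^2 + 3. Bump = 20. G_1 = 19.
G_1 = 19. HB_4(19) = 4^2 + 3. Bump = 28. G_2 = 27.

12, 19, 27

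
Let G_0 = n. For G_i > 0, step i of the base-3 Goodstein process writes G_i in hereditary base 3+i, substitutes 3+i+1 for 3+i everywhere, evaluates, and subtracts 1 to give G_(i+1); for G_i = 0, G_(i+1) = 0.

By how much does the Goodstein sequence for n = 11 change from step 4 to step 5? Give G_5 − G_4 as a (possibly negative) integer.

4

(0) 11|_3 = 3^2 + 2 ↦ 4^2 + 2|_4 = 18 ⇒ 17
(1) 17|_4 = 4^2 + 1 ↦ 5^2 + 1|_5 = 26 ⇒ 25
(2) 25|_5 = 5^2 ↦ 6^2|_6 = 36 ⇒ 35
(3) 35|_6 = 5·6 + 5 ↦ 5·7 + 5|_7 = 40 ⇒ 39
(4) 39|_7 = 5·7 + 4 ↦ 5·8 + 4|_8 = 44 ⇒ 43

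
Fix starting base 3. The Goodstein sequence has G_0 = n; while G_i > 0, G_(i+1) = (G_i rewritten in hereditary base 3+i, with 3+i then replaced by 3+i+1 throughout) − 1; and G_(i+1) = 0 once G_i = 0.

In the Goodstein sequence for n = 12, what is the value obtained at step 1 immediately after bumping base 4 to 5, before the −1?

28

(0) 12|_3 = 3^2 + 3 ↦ 4^2 + 4|_4 = 20 ⇒ 19
(1) 19|_4 = 4^2 + 3 ↦ 5^2 + 3|_5 = 28 ⇒ 27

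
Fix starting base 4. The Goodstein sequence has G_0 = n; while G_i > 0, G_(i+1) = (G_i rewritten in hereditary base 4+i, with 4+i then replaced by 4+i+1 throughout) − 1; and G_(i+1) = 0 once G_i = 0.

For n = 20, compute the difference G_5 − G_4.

16

[0] 20 ≡ 4^2 + 4 (base 4). Lift 5: 30. −1: 29.
[1] 29 ≡ 5^2 + 4 (base 5). Lift 6: 40. −1: 39.
[2] 39 ≡ 6^2 + 3 (base 6). Lift 7: 52. −1: 51.
[3] 51 ≡ 7^2 + 2 (base 7). Lift 8: 66. −1: 65.
[4] 65 ≡ 8^2 + 1 (base 8). Lift 9: 82. −1: 81.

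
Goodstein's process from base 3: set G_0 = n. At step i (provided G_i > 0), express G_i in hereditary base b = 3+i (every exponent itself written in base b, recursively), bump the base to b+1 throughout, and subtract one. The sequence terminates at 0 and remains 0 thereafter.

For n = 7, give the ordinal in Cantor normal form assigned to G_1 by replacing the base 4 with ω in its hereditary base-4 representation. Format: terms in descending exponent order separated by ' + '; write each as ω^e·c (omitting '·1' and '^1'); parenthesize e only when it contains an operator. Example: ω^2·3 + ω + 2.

ω·2

G_0=7  [base 3] 2·3 + 1  →[3↦4]→  2·4 + 1 = 9  −1 ⇒ G_1=8
G_1=8  [base 4] 2·4  →[4↦5]→  2·5 = 10  −1 ⇒ G_2=9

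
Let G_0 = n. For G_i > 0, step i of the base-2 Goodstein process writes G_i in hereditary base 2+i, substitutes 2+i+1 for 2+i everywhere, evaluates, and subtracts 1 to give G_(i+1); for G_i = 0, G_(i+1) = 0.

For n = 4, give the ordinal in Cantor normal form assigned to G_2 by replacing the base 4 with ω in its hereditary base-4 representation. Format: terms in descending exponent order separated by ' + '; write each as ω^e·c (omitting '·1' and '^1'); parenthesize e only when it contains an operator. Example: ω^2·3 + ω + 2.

[0] 4 ≡ 2^2 (base 2). Lift 3: 27. −1: 26.
[1] 26 ≡ 2·3^2 + 2·3 + 2 (base 3). Lift 4: 42. −1: 41.
[2] 41 ≡ 2·4^2 + 2·4 + 1 (base 4). Lift 5: 61. −1: 60.

ω^2·2 + ω·2 + 1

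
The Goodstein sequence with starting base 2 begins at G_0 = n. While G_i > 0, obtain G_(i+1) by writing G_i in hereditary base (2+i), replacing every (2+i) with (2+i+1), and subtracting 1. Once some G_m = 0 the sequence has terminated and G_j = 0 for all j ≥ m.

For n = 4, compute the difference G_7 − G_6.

i=0: 4 = 2^2 (b=2); 2→3: 3^3 = 27; 27−1 = 26
i=1: 26 = 2·3^2 + 2·3 + 2 (b=3); 3→4: 2·4^2 + 2·4 + 2 = 42; 42−1 = 41
i=2: 41 = 2·4^2 + 2·4 + 1 (b=4); 4→5: 2·5^2 + 2·5 + 1 = 61; 61−1 = 60
i=3: 60 = 2·5^2 + 2·5 (b=5); 5→6: 2·6^2 + 2·6 = 84; 84−1 = 83
i=4: 83 = 2·6^2 + 6 + 5 (b=6); 6→7: 2·7^2 + 7 + 5 = 110; 110−1 = 109
i=5: 109 = 2·7^2 + 7 + 4 (b=7); 7→8: 2·8^2 + 8 + 4 = 140; 140−1 = 139
i=6: 139 = 2·8^2 + 8 + 3 (b=8); 8→9: 2·9^2 + 9 + 3 = 174; 174−1 = 173

34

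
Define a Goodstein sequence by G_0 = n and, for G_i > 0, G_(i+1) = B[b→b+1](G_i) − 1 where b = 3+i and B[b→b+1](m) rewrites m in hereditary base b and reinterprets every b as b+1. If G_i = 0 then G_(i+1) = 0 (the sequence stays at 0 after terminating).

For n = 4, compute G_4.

2

base 3: 4 = 3 + 1; at 4: 4 + 1 = 5; next = 4
base 4: 4 = 4; at 5: 5 = 5; next = 4
base 5: 4 = 4; at 6: 4 = 4; next = 3
base 6: 3 = 3; at 7: 3 = 3; next = 2
base 7: 2 = 2; at 8: 2 = 2; next = 1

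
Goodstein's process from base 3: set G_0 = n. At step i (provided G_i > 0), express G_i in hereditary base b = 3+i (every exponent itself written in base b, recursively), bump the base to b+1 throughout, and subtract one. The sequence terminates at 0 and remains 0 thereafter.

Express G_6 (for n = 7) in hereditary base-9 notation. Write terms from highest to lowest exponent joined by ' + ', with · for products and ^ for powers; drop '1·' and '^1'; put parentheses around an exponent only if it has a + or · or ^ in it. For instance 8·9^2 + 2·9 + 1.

7 —HB3→ 2·3 + 1 —bump→ 2·4 + 1 = 9 —(−1)→ 8
8 —HB4→ 2·4 —bump→ 2·5 = 10 —(−1)→ 9
9 —HB5→ 5 + 4 —bump→ 6 + 4 = 10 —(−1)→ 9
9 —HB6→ 6 + 3 —bump→ 7 + 3 = 10 —(−1)→ 9
9 —HB7→ 7 + 2 —bump→ 8 + 2 = 10 —(−1)→ 9
9 —HB8→ 8 + 1 —bump→ 9 + 1 = 10 —(−1)→ 9
9 —HB9→ 9 —bump→ 10 = 10 —(−1)→ 9

9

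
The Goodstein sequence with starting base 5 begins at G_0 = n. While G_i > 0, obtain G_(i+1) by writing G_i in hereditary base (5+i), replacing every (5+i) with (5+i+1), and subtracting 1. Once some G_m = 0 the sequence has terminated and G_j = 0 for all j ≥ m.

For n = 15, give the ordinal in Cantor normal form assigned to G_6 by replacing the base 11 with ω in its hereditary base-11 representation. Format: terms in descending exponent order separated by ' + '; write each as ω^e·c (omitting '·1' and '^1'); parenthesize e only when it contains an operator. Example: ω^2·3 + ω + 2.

ω·2

(0) 15|_5 = 3·5 ↦ 3·6|_6 = 18 ⇒ 17
(1) 17|_6 = 2·6 + 5 ↦ 2·7 + 5|_7 = 19 ⇒ 18
(2) 18|_7 = 2·7 + 4 ↦ 2·8 + 4|_8 = 20 ⇒ 19
(3) 19|_8 = 2·8 + 3 ↦ 2·9 + 3|_9 = 21 ⇒ 20
(4) 20|_9 = 2·9 + 2 ↦ 2·10 + 2|_10 = 22 ⇒ 21
(5) 21|_10 = 2·10 + 1 ↦ 2·11 + 1|_11 = 23 ⇒ 22
(6) 22|_11 = 2·11 ↦ 2·12|_12 = 24 ⇒ 23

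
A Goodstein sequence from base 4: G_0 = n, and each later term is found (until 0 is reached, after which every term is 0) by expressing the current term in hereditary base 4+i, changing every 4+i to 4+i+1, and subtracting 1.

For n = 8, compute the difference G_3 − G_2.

0

base 4: 8 = 2·4; at 5: 2·5 = 10; next = 9
base 5: 9 = 5 + 4; at 6: 6 + 4 = 10; next = 9
base 6: 9 = 6 + 3; at 7: 7 + 3 = 10; next = 9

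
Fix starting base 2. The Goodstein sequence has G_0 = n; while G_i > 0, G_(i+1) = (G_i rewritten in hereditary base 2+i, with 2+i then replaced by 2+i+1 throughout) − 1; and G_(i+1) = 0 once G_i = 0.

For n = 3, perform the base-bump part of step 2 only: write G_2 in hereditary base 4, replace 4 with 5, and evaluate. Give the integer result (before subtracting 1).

3

3 —HB2→ 2 + 1 —bump→ 3 + 1 = 4 —(−1)→ 3
3 —HB3→ 3 —bump→ 4 = 4 —(−1)→ 3
3 —HB4→ 3 —bump→ 3 = 3 —(−1)→ 2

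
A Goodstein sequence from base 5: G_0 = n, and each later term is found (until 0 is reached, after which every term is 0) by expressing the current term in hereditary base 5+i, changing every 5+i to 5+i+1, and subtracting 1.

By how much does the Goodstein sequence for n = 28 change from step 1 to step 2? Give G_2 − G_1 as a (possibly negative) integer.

12

(0) 28|_5 = 5^2 + 3 ↦ 6^2 + 3|_6 = 39 ⇒ 38
(1) 38|_6 = 6^2 + 2 ↦ 7^2 + 2|_7 = 51 ⇒ 50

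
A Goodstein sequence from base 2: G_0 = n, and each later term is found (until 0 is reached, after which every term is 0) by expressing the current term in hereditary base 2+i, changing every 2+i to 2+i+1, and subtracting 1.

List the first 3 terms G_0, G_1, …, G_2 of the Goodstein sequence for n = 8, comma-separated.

G_0 = 8. HB_2(8) = 2^(2 + 1). Bump = 81. G_1 = 80.
G_1 = 80. HB_3(80) = 2·3^3 + 2·3^2 + 2·3 + 2. Bump = 554. G_2 = 553.

8, 80, 553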